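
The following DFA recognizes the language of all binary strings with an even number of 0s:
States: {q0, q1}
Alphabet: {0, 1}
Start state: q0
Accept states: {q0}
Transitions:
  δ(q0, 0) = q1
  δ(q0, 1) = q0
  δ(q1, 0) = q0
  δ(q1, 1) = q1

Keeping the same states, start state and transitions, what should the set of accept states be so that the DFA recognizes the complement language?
The DFA is complete (every state has a transition on every symbol), so the complement
is recognized by the same DFA with accepting and non-accepting states swapped.
Original accept states: {q0}
Complement accept states = All states - Original accept states
= {q0, q1} - {q0}
= {q1}
Complement language: strings with an ODD number of 0s

Final answer: {q1}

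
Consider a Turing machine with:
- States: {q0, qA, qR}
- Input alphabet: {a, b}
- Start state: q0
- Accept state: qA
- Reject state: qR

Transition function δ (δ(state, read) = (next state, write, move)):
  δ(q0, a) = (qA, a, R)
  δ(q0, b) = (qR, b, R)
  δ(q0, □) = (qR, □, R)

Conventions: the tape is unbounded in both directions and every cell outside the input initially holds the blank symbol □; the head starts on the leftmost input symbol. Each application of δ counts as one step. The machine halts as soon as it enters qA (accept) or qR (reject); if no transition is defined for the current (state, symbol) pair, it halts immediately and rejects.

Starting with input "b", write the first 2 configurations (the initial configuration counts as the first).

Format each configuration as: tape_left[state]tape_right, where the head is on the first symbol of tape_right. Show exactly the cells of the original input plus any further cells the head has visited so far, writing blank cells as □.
Step 0: [q0]b (head at position 0)
Step 1: δ(q0, b) = (qR, b, R)  ⊢  b[qR]□ (head at position 1)

Final answer: [q0]b ⊢ b[qR]□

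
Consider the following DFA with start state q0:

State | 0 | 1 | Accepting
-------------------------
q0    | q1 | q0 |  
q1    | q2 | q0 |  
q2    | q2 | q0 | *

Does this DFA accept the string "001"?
Start in q0.
Read '0': q0 → q1
Read '0': q1 → q2
Read '1': q2 → q0
Final state q0 is not accepting, so the string is rejected.

Final answer: No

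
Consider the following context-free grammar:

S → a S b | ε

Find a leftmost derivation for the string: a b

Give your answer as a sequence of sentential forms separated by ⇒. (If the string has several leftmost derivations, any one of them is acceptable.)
Start with S.
Step 1: the leftmost non-terminal is S; apply S → a S b:  a S b
Step 2: the leftmost non-terminal is S; apply S → ε:  a b

Final answer: S ⇒ a S b ⇒ a b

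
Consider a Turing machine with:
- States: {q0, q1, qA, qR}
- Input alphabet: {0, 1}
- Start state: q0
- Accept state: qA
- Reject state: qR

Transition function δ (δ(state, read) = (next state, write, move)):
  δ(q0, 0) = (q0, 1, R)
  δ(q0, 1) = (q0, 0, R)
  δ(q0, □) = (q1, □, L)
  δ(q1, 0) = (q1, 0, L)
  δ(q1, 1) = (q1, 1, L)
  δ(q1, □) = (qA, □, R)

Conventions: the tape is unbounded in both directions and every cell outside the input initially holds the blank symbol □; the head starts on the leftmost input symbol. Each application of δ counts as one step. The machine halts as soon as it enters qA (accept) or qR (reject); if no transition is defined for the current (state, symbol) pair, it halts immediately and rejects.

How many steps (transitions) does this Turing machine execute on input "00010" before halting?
Step 0: [q0]00010 (head at position 0)
Step 1: δ(q0, 0) = (q0, 1, R)  ⊢  1[q0]0010 (head at position 1)
Step 2: δ(q0, 0) = (q0, 1, R)  ⊢  11[q0]010 (head at position 2)
Step 3: δ(q0, 0) = (q0, 1, R)  ⊢  111[q0]10 (head at position 3)
Step 4: δ(q0, 1) = (q0, 0, R)  ⊢  1110[q0]0 (head at position 4)
Step 5: δ(q0, 0) = (q0, 1, R)  ⊢  11101[q0]□ (head at position 5)
Step 6: δ(q0, □) = (q1, □, L)  ⊢  1110[q1]1□ (head at position 4)
Step 7: δ(q1, 1) = (q1, 1, L)  ⊢  111[q1]01□ (head at position 3)
Step 8: δ(q1, 0) = (q1, 0, L)  ⊢  11[q1]101□ (head at position 2)
Step 9: δ(q1, 1) = (q1, 1, L)  ⊢  1[q1]1101□ (head at position 1)
Step 10: δ(q1, 1) = (q1, 1, L)  ⊢  [q1]11101□ (head at position 0)
Step 11: δ(q1, 1) = (q1, 1, L)  ⊢  [q1]□11101□ (head at position -1)
Step 12: δ(q1, □) = (qA, □, R)  ⊢  □[qA]11101□ (head at position 0)
The machine is in qA, so it halts and accepts.
Number of transitions executed: 12.

Final answer: 12 steps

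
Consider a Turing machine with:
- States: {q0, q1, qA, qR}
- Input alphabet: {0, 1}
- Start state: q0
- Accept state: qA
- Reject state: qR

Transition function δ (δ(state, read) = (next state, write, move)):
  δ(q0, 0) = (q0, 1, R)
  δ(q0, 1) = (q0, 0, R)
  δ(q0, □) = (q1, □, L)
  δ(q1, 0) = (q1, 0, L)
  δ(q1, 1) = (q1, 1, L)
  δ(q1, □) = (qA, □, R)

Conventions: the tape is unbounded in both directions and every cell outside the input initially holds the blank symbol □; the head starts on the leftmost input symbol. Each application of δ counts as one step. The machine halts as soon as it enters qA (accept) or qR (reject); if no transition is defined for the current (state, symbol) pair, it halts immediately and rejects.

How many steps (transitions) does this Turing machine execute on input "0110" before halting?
Step 0: [q0]0110 (head at position 0)
Step 1: δ(q0, 0) = (q0, 1, R)  ⊢  1[q0]110 (head at position 1)
Step 2: δ(q0, 1) = (q0, 0, R)  ⊢  10[q0]10 (head at position 2)
Step 3: δ(q0, 1) = (q0, 0, R)  ⊢  100[q0]0 (head at position 3)
Step 4: δ(q0, 0) = (q0, 1, R)  ⊢  1001[q0]□ (head at position 4)
Step 5: δ(q0, □) = (q1, □, L)  ⊢  100[q1]1□ (head at position 3)
Step 6: δ(q1, 1) = (q1, 1, L)  ⊢  10[q1]01□ (head at position 2)
Step 7: δ(q1, 0) = (q1, 0, L)  ⊢  1[q1]001□ (head at position 1)
Step 8: δ(q1, 0) = (q1, 0, L)  ⊢  [q1]1001□ (head at position 0)
Step 9: δ(q1, 1) = (q1, 1, L)  ⊢  [q1]□1001□ (head at position -1)
Step 10: δ(q1, □) = (qA, □, R)  ⊢  □[qA]1001□ (head at position 0)
The machine is in qA, so it halts and accepts.
Number of transitions executed: 10.

Final answer: 10 steps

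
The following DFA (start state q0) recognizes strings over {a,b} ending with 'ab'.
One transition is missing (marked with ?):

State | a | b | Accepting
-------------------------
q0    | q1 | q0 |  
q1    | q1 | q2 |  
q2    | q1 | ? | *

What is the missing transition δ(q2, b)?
q0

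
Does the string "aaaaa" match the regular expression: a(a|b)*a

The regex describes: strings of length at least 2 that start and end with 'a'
Yes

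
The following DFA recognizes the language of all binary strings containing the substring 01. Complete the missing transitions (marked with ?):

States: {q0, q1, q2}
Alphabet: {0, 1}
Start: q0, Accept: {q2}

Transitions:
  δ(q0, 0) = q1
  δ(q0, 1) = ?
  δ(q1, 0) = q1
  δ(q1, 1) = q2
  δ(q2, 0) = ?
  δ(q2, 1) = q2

What each state remembers (consistent with the given transitions and accept states):
  q0: 01 not seen yet and the last symbol was not 0
  q1: 01 not seen yet and the last symbol was 0
  q2: the substring 01 has already been seen
Filling in the missing entries:
  δ(q0, 1): in q0 (01 not seen yet and the last symbol was not 0), after reading 1 we have: 01 not seen yet and the last symbol was not 0 → q0
  δ(q2, 0): in q2 (the substring 01 has already been seen), after reading 0 we have: the substring 01 has already been seen → q2

Final answer: δ(q0, 1) = q0; δ(q2, 0) = q2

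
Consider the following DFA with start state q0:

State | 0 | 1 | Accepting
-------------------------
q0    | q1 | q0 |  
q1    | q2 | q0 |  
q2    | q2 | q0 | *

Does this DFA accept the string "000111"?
Start in q0.
Read '0': q0 → q1
Read '0': q1 → q2
Read '0': q2 → q2
Read '1': q2 → q0
Read '1': q0 → q0
Read '1': q0 → q0
Final state q0 is not accepting, so the string is rejected.

Final answer: No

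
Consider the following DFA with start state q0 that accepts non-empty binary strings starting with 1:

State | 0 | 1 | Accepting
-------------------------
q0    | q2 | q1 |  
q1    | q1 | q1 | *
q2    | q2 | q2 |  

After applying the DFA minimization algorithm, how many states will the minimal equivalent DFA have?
All 3 states are reachable from q0, so none can be removed as unreachable.
Table-filling: first mark every (accepting, non-accepting) pair as distinguishable (accepting: {q1}; non-accepting: {q0, q2}).
Round 1: (q0, q2) on '1' go to q1 and q2, already distinguishable → mark.
Every pair of states is distinguishable, so the DFA is already minimal.
Equivalence classes: {q0}, {q1}, {q2} → 3 states.

Final answer: 3 states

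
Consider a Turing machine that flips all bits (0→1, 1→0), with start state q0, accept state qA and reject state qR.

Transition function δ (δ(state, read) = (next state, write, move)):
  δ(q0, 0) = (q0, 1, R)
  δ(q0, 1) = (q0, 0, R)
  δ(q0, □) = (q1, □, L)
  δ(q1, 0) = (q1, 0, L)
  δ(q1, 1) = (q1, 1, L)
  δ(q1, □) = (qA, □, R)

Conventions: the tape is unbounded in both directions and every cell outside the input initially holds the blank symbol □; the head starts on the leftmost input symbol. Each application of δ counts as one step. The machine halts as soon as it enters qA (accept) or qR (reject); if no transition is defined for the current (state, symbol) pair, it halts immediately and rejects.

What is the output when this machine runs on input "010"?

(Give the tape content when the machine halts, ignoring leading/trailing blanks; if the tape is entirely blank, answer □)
Step 0: [q0]010 (head at position 0)
Step 1: δ(q0, 0) = (q0, 1, R)  ⊢  1[q0]10 (head at position 1)
Step 2: δ(q0, 1) = (q0, 0, R)  ⊢  10[q0]0 (head at position 2)
Step 3: δ(q0, 0) = (q0, 1, R)  ⊢  101[q0]□ (head at position 3)
Step 4: δ(q0, □) = (q1, □, L)  ⊢  10[q1]1□ (head at position 2)
Step 5: δ(q1, 1) = (q1, 1, L)  ⊢  1[q1]01□ (head at position 1)
Step 6: δ(q1, 0) = (q1, 0, L)  ⊢  [q1]101□ (head at position 0)
Step 7: δ(q1, 1) = (q1, 1, L)  ⊢  [q1]□101□ (head at position -1)
Step 8: δ(q1, □) = (qA, □, R)  ⊢  □[qA]101□ (head at position 0)
The machine is in qA, so it halts and accepts.
Tape content when halted (ignoring surrounding blanks): 101

Final answer: Output: 101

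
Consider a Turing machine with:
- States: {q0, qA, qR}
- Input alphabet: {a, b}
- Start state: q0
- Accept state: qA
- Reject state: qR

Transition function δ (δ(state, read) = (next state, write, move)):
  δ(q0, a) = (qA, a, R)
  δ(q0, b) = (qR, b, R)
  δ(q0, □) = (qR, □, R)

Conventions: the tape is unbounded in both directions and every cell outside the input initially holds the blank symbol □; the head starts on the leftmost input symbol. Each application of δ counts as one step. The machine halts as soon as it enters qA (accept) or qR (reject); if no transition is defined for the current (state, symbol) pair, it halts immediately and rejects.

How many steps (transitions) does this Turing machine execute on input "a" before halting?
Step 0: [q0]a (head at position 0)
Step 1: δ(q0, a) = (qA, a, R)  ⊢  a[qA]□ (head at position 1)
The machine is in qA, so it halts and accepts.
Number of transitions executed: 1.

Final answer: 1 steps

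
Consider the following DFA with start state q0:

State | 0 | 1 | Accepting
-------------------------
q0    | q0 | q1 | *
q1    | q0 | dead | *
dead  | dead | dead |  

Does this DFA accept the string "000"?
Start in q0.
Read '0': q0 → q0
Read '0': q0 → q0
Read '0': q0 → q0
Final state q0 is accepting, so the string is accepted.

Final answer: Yes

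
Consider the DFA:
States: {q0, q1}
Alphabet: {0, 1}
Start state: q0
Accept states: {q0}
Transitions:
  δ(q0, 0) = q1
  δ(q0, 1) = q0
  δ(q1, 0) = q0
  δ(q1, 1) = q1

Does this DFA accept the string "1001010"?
Processing string "1001010":
  q0 --1--> q0
  q0 --0--> q1
  q1 --0--> q0
  q0 --1--> q0
  q0 --0--> q1
  q1 --1--> q1
  q1 --0--> q0
Final state: q0
Accept states: {q0}
q0 is an accept state, so the string is accepted.

Final answer: Yes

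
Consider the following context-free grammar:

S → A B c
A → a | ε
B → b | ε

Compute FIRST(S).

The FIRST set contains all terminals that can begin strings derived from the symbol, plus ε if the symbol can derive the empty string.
FIRST(A) = {a, ε} (A → a | ε) and FIRST(B) = {b, ε} (B → b | ε).
For S → A B c: add FIRST(A) minus ε = {a}; A is nullable, so also add FIRST(B) minus ε = {b}; B is nullable too, so also add FIRST(c) = {c}. The terminal c is never erased, so S is not nullable and ε is not included.
FIRST(S) = {a, b, c}.

Final answer: {a, b, c}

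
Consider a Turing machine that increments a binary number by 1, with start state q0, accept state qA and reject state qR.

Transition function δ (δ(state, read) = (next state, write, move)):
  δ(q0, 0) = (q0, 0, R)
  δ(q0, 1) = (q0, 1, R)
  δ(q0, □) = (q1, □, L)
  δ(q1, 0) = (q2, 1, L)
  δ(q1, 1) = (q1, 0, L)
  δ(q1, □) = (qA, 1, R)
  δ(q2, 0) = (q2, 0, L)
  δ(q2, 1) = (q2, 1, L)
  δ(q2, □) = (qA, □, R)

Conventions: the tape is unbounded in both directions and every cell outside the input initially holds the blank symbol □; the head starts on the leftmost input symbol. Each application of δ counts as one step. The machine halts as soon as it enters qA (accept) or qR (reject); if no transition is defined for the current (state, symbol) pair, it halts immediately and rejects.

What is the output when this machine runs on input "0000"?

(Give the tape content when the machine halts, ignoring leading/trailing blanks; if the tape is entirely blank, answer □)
Step 0: [q0]0000 (head at position 0)
Step 1: δ(q0, 0) = (q0, 0, R)  ⊢  0[q0]000 (head at position 1)
Step 2: δ(q0, 0) = (q0, 0, R)  ⊢  00[q0]00 (head at position 2)
Step 3: δ(q0, 0) = (q0, 0, R)  ⊢  000[q0]0 (head at position 3)
Step 4: δ(q0, 0) = (q0, 0, R)  ⊢  0000[q0]□ (head at position 4)
Step 5: δ(q0, □) = (q1, □, L)  ⊢  000[q1]0□ (head at position 3)
Step 6: δ(q1, 0) = (q2, 1, L)  ⊢  00[q2]01□ (head at position 2)
Step 7: δ(q2, 0) = (q2, 0, L)  ⊢  0[q2]001□ (head at position 1)
Step 8: δ(q2, 0) = (q2, 0, L)  ⊢  [q2]0001□ (head at position 0)
Step 9: δ(q2, 0) = (q2, 0, L)  ⊢  [q2]□0001□ (head at position -1)
Step 10: δ(q2, □) = (qA, □, R)  ⊢  □[qA]0001□ (head at position 0)
The machine is in qA, so it halts and accepts.
Tape content when halted (ignoring surrounding blanks): 0001

Final answer: Output: 0001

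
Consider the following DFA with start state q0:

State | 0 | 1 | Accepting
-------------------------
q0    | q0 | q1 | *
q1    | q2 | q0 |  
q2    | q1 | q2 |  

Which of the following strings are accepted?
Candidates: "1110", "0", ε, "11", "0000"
"1110": q0 → q1 → q0 → q1 → q2; q2 is not accepting → rejected
"0": q0 → q0; q0 is accepting → accepted
ε: q0; q0 is accepting → accepted
"11": q0 → q1 → q0; q0 is accepting → accepted
"0000": q0 → q0 → q0 → q0 → q0; q0 is accepting → accepted

Final answer: "0", ε, "11", "0000"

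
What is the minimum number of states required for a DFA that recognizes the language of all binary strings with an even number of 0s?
Language: binary strings with an even number of 0s
Lower bound (Myhill–Nerode): the prefixes ε, 0 are pairwise distinguishable:
  ε vs 0: suffix ε distinguishes them (ε has zero 0s (accepted), 0 has one 0 (rejected))
So any DFA needs at least 2 states.
Upper bound: a DFA with 2 states exists (one state per class above).
Minimum states: 2

Final answer: 2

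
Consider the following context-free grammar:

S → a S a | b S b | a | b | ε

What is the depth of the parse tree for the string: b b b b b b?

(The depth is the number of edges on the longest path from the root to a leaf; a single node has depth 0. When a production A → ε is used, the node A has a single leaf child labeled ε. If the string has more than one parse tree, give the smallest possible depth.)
The string has even length 6, so its (unique) parse tree peels off matching outer symbols: S → b S b, S → b S b, S → b S b, and finally S → ε for the empty middle.
The S nodes are at depths 0..3; the ε leaf under the innermost S is at depth 4 (terminal leaves are at depths 1..3).
Depth = 4.

Final answer: 4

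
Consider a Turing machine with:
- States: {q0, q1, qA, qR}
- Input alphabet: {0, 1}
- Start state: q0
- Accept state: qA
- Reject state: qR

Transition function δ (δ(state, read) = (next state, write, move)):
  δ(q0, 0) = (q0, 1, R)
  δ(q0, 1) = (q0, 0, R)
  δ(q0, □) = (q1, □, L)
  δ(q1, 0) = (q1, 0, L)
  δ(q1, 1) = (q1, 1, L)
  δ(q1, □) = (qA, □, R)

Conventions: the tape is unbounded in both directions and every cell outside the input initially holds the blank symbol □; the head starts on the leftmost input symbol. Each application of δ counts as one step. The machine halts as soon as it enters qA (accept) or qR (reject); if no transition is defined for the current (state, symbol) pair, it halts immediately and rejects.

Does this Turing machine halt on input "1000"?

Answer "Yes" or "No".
Step 0: [q0]1000 (head at position 0)
Step 1: δ(q0, 1) = (q0, 0, R)  ⊢  0[q0]000 (head at position 1)
Step 2: δ(q0, 0) = (q0, 1, R)  ⊢  01[q0]00 (head at position 2)
Step 3: δ(q0, 0) = (q0, 1, R)  ⊢  011[q0]0 (head at position 3)
Step 4: δ(q0, 0) = (q0, 1, R)  ⊢  0111[q0]□ (head at position 4)
Step 5: δ(q0, □) = (q1, □, L)  ⊢  011[q1]1□ (head at position 3)
Step 6: δ(q1, 1) = (q1, 1, L)  ⊢  01[q1]11□ (head at position 2)
Step 7: δ(q1, 1) = (q1, 1, L)  ⊢  0[q1]111□ (head at position 1)
Step 8: δ(q1, 1) = (q1, 1, L)  ⊢  [q1]0111□ (head at position 0)
Step 9: δ(q1, 0) = (q1, 0, L)  ⊢  [q1]□0111□ (head at position -1)
Step 10: δ(q1, □) = (qA, □, R)  ⊢  □[qA]0111□ (head at position 0)
The machine is in qA, so it halts and accepts.
It halts after 10 steps.

Final answer: Yes - halts after 10 steps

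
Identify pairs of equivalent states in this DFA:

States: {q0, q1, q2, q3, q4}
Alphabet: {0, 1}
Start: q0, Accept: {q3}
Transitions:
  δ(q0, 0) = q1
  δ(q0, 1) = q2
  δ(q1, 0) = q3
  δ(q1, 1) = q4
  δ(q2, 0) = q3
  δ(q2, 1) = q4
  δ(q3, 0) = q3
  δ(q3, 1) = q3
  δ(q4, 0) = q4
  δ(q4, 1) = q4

Using the table-filling algorithm:
Round 0 – mark pairs where exactly one state is accepting: (q0,q3), (q1,q3), (q2,q3), (q3,q4)
Round 1 – newly marked: (q0,q1) [on 0: q1 vs q3, already marked]; (q0,q2) [on 0: q1 vs q3, already marked]; (q1,q4) [on 0: q3 vs q4, already marked]; (q2,q4) [on 0: q3 vs q4, already marked]
Round 2 – newly marked: (q0,q4) [on 0: q1 vs q4, already marked]
No further pairs can be marked.
(q1, q2) unmarked: δ(q1,0)=q3, δ(q2,0)=q3; δ(q1,1)=q4, δ(q2,1)=q4 → equivalent
Equivalent pairs: (q1, q2)

Final answer: Equivalent pairs: (q1, q2)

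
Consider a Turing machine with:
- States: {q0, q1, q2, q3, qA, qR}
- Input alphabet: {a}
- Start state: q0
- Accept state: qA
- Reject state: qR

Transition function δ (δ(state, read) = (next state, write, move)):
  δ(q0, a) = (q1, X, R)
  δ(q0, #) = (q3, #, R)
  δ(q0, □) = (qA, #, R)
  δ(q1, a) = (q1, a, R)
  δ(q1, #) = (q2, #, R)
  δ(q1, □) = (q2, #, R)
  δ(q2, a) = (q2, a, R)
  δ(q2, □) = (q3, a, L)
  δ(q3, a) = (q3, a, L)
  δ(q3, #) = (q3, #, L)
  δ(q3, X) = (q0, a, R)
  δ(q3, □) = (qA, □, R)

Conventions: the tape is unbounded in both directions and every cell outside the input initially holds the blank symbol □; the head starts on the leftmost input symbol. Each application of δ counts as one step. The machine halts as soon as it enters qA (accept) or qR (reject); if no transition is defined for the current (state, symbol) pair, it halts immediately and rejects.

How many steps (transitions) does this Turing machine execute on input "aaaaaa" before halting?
Trace (configuration after each step, as tape_left[state]tape_right with head position):
Step 0: [q0]aaaaaa (head at position 0)
Step 1: X[q1]aaaaa (head 1)
Step 2: Xa[q1]aaaa (head 2)
Step 3: Xaa[q1]aaa (head 3)
Step 4: Xaaa[q1]aa (head 4)
Step 5: Xaaaa[q1]a (head 5)
Step 6: Xaaaaa[q1]□ (head 6)
Step 7: Xaaaaa#[q2]□ (head 7)
Step 8: Xaaaaa[q3]#a (head 6)
Step 9: Xaaaa[q3]a#a (head 5)
Step 10: Xaaa[q3]aa#a (head 4)
Step 11: Xaa[q3]aaa#a (head 3)
Step 12: Xa[q3]aaaa#a (head 2)
Step 13: X[q3]aaaaa#a (head 1)
Step 14: [q3]Xaaaaa#a (head 0)
Step 15: a[q0]aaaaa#a (head 1)
Step 16: aX[q1]aaaa#a (head 2)
Step 17: aXa[q1]aaa#a (head 3)
Step 18: aXaa[q1]aa#a (head 4)
Step 19: aXaaa[q1]a#a (head 5)
Step 20: aXaaaa[q1]#a (head 6)
Step 21: aXaaaa#[q2]a (head 7)
Step 22: aXaaaa#a[q2]□ (head 8)
Step 23: aXaaaa#[q3]aa (head 7)
Step 24: aXaaaa[q3]#aa (head 6)
Step 25: aXaaa[q3]a#aa (head 5)
Step 26: aXaa[q3]aa#aa (head 4)
Step 27: aXa[q3]aaa#aa (head 3)
Step 28: aX[q3]aaaa#aa (head 2)
Step 29: a[q3]Xaaaa#aa (head 1)
Step 30: aa[q0]aaaa#aa (head 2)
Step 31: aaX[q1]aaa#aa (head 3)
Step 32: aaXa[q1]aa#aa (head 4)
Step 33: aaXaa[q1]a#aa (head 5)
Step 34: aaXaaa[q1]#aa (head 6)
Step 35: aaXaaa#[q2]aa (head 7)
Step 36: aaXaaa#a[q2]a (head 8)
Step 37: aaXaaa#aa[q2]□ (head 9)
Step 38: aaXaaa#a[q3]aa (head 8)
Step 39: aaXaaa#[q3]aaa (head 7)
Step 40: aaXaaa[q3]#aaa (head 6)
Step 41: aaXaa[q3]a#aaa (head 5)
Step 42: aaXa[q3]aa#aaa (head 4)
Step 43: aaX[q3]aaa#aaa (head 3)
Step 44: aa[q3]Xaaa#aaa (head 2)
Step 45: aaa[q0]aaa#aaa (head 3)
Step 46: aaaX[q1]aa#aaa (head 4)
Step 47: aaaXa[q1]a#aaa (head 5)
Step 48: aaaXaa[q1]#aaa (head 6)
Step 49: aaaXaa#[q2]aaa (head 7)
Step 50: aaaXaa#a[q2]aa (head 8)
Step 51: aaaXaa#aa[q2]a (head 9)
Step 52: aaaXaa#aaa[q2]□ (head 10)
Step 53: aaaXaa#aa[q3]aa (head 9)
Step 54: aaaXaa#a[q3]aaa (head 8)
Step 55: aaaXaa#[q3]aaaa (head 7)
Step 56: aaaXaa[q3]#aaaa (head 6)
Step 57: aaaXa[q3]a#aaaa (head 5)
Step 58: aaaX[q3]aa#aaaa (head 4)
Step 59: aaa[q3]Xaa#aaaa (head 3)
Step 60: aaaa[q0]aa#aaaa (head 4)
Step 61: aaaaX[q1]a#aaaa (head 5)
Step 62: aaaaXa[q1]#aaaa (head 6)
Step 63: aaaaXa#[q2]aaaa (head 7)
Step 64: aaaaXa#a[q2]aaa (head 8)
Step 65: aaaaXa#aa[q2]aa (head 9)
Step 66: aaaaXa#aaa[q2]a (head 10)
Step 67: aaaaXa#aaaa[q2]□ (head 11)
Step 68: aaaaXa#aaa[q3]aa (head 10)
Step 69: aaaaXa#aa[q3]aaa (head 9)
Step 70: aaaaXa#a[q3]aaaa (head 8)
Step 71: aaaaXa#[q3]aaaaa (head 7)
Step 72: aaaaXa[q3]#aaaaa (head 6)
Step 73: aaaaX[q3]a#aaaaa (head 5)
Step 74: aaaa[q3]Xa#aaaaa (head 4)
Step 75: aaaaa[q0]a#aaaaa (head 5)
Step 76: aaaaaX[q1]#aaaaa (head 6)
Step 77: aaaaaX#[q2]aaaaa (head 7)
Step 78: aaaaaX#a[q2]aaaa (head 8)
Step 79: aaaaaX#aa[q2]aaa (head 9)
Step 80: aaaaaX#aaa[q2]aa (head 10)
Step 81: aaaaaX#aaaa[q2]a (head 11)
Step 82: aaaaaX#aaaaa[q2]□ (head 12)
Step 83: aaaaaX#aaaa[q3]aa (head 11)
Step 84: aaaaaX#aaa[q3]aaa (head 10)
Step 85: aaaaaX#aa[q3]aaaa (head 9)
Step 86: aaaaaX#a[q3]aaaaa (head 8)
Step 87: aaaaaX#[q3]aaaaaa (head 7)
Step 88: aaaaaX[q3]#aaaaaa (head 6)
Step 89: aaaaa[q3]X#aaaaaa (head 5)
Step 90: aaaaaa[q0]#aaaaaa (head 6)
Step 91: aaaaaa#[q3]aaaaaa (head 7)
Step 92: aaaaaa[q3]#aaaaaa (head 6)
Step 93: aaaaa[q3]a#aaaaaa (head 5)
Step 94: aaaa[q3]aa#aaaaaa (head 4)
Step 95: aaa[q3]aaa#aaaaaa (head 3)
Step 96: aa[q3]aaaa#aaaaaa (head 2)
Step 97: a[q3]aaaaa#aaaaaa (head 1)
Step 98: [q3]aaaaaa#aaaaaa (head 0)
Step 99: [q3]□aaaaaa#aaaaaa (head -1)
Step 100: □[qA]aaaaaa#aaaaaa (head 0)
The machine is in qA, so it halts and accepts.
Number of transitions executed: 100.

Final answer: 100 steps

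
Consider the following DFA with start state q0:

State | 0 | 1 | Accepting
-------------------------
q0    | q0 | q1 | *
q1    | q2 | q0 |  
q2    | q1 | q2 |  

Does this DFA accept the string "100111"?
Start in q0.
Read '1': q0 → q1
Read '0': q1 → q2
Read '0': q2 → q1
Read '1': q1 → q0
Read '1': q0 → q1
Read '1': q1 → q0
Final state q0 is accepting, so the string is accepted.

Final answer: Yes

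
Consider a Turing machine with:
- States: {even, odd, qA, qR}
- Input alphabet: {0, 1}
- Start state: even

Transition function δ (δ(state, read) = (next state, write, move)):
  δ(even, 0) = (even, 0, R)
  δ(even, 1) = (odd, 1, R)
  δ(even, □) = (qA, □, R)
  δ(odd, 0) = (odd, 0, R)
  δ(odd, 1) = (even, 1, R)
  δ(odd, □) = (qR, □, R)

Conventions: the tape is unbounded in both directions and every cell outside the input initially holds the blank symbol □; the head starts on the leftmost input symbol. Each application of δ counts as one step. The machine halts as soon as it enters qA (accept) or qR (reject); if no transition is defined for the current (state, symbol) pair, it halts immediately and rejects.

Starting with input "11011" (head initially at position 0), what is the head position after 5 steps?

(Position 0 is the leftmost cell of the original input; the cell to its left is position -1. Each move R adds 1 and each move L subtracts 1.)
Step 0: [even]11011 (head at position 0)
Step 1: δ(even, 1) = (odd, 1, R)  ⊢  1[odd]1011 (head at position 1)
Step 2: δ(odd, 1) = (even, 1, R)  ⊢  11[even]011 (head at position 2)
Step 3: δ(even, 0) = (even, 0, R)  ⊢  110[even]11 (head at position 3)
Step 4: δ(even, 1) = (odd, 1, R)  ⊢  1101[odd]1 (head at position 4)
Step 5: δ(odd, 1) = (even, 1, R)  ⊢  11011[even]□ (head at position 5)
Head position after 5 steps: 5

Final answer: Position 5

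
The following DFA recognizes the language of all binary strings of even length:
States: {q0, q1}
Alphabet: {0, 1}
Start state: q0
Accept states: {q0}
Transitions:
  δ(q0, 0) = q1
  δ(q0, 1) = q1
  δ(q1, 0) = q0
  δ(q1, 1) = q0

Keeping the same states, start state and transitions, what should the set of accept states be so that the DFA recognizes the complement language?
The DFA is complete (every state has a transition on every symbol), so the complement
is recognized by the same DFA with accepting and non-accepting states swapped.
Original accept states: {q0}
Complement accept states = All states - Original accept states
= {q0, q1} - {q0}
= {q1}
Complement language: strings of ODD length

Final answer: {q1}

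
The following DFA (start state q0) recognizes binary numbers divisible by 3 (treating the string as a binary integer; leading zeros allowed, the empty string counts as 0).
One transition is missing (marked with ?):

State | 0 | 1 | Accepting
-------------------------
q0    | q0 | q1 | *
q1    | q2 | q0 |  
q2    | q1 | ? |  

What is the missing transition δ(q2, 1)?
q2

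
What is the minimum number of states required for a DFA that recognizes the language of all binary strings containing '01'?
Language: binary strings containing '01'
Lower bound (Myhill–Nerode): the prefixes ε, 0, 01 are pairwise distinguishable:
  ε vs 01: suffix ε distinguishes them (ε is rejected, 01 is accepted)
  0 vs 01: suffix ε distinguishes them (0 is rejected, 01 is accepted)
  ε vs 0: suffix 1 distinguishes them (ε·1 = 1 is rejected, 0·1 = 01 is accepted)
So any DFA needs at least 3 states.
Upper bound: a DFA with 3 states exists (one state per class above: 'no progress', 'last symbol 0', and 'seen 01' (accepting sink)).
Minimum states: 3

Final answer: 3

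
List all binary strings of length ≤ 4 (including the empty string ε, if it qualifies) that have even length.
Checking every binary string of length 0 to 4:
  Length 0: accepted: ε | rejected: (none)
  Length 1: accepted: (none) | rejected: 0, 1
  Length 2: accepted: 00, 01, 10, 11 | rejected: (none)
  Length 3: accepted: (none) | rejected: 000, 001, 010, 011, 100, 101, 110, 111
  Length 4: accepted: 0000, 0001, 0010, 0011, 0100, 0101, 0110, 0111, 1000, 1001, 1010, 1011, 1100, 1101, 1110, 1111 | rejected: (none)
Total: 21 string(s).

Final answer: ε, 00, 01, 10, 11, 0000, 0001, 0010, 0011, 0100, 0101, 0110, 0111, 1000, 1001, 1010, 1011, 1100, 1101, 1110, 1111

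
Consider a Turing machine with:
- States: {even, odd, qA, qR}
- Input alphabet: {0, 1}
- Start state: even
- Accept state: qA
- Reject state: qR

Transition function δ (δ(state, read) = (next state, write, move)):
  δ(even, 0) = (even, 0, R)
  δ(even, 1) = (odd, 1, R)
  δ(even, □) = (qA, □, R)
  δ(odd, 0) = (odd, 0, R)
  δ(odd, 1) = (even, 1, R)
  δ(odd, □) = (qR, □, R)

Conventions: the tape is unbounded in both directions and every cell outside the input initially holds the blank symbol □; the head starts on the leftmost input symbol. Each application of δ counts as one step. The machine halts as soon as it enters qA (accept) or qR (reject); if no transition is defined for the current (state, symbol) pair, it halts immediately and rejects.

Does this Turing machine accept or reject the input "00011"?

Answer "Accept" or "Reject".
Step 0: [even]00011 (head at position 0)
Step 1: δ(even, 0) = (even, 0, R)  ⊢  0[even]0011 (head at position 1)
Step 2: δ(even, 0) = (even, 0, R)  ⊢  00[even]011 (head at position 2)
Step 3: δ(even, 0) = (even, 0, R)  ⊢  000[even]11 (head at position 3)
Step 4: δ(even, 1) = (odd, 1, R)  ⊢  0001[odd]1 (head at position 4)
Step 5: δ(odd, 1) = (even, 1, R)  ⊢  00011[even]□ (head at position 5)
Step 6: δ(even, □) = (qA, □, R)  ⊢  00011□[qA]□ (head at position 6)
The machine is in qA, so it halts and accepts.

Final answer: Accept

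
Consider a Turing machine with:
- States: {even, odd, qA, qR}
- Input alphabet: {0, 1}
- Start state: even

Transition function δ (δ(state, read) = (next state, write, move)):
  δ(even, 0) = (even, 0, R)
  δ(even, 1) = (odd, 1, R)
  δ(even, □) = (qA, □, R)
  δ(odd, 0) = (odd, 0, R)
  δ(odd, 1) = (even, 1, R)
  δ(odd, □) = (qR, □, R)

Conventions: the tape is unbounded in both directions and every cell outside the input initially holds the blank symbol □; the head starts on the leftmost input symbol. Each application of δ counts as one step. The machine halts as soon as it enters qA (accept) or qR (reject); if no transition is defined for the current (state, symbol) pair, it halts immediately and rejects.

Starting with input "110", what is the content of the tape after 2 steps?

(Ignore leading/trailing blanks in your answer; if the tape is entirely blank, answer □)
Step 0: [even]110 (head at position 0)
Step 1: δ(even, 1) = (odd, 1, R)  ⊢  1[odd]10 (head at position 1)
Step 2: δ(odd, 1) = (even, 1, R)  ⊢  11[even]0 (head at position 2)
Tape after 2 steps (ignoring surrounding blanks): 110

Final answer: Tape: 110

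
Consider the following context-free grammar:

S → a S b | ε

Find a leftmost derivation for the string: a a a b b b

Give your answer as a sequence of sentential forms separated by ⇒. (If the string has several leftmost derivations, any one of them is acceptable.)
Start with S.
Step 1: the leftmost non-terminal is S; apply S → a S b:  a S b
Step 2: the leftmost non-terminal is S; apply S → a S b:  a a S b b
Step 3: the leftmost non-terminal is S; apply S → a S b:  a a a S b b b
Step 4: the leftmost non-terminal is S; apply S → ε:  a a a b b b

Final answer: S ⇒ a S b ⇒ a a S b b ⇒ a a a S b b b ⇒ a a a b b b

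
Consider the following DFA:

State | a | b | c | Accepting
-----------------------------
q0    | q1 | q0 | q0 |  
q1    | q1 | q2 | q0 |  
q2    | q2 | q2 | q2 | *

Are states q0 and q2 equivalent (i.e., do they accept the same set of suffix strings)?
Try the suffix ε (the empty string).
From q0: q0 — not accepting.
From q2: q2 — accepting.
The two states disagree on this suffix, so they are not equivalent.

Final answer: No. Distinguishing string: ε (the empty string) - accepted from q2 but not from q0.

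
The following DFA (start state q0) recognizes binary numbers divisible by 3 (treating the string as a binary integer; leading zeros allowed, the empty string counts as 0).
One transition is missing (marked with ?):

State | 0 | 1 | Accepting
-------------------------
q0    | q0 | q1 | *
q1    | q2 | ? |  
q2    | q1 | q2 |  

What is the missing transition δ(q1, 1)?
q0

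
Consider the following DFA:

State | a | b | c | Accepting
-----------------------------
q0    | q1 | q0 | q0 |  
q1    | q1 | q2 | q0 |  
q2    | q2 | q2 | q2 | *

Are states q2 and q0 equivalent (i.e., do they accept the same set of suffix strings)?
Try the suffix ε (the empty string).
From q2: q2 — accepting.
From q0: q0 — not accepting.
The two states disagree on this suffix, so they are not equivalent.

Final answer: No. Distinguishing string: ε (the empty string) - accepted from q2 but not from q0.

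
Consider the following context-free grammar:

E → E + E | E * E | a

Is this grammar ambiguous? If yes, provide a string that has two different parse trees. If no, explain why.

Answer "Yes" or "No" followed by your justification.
Two different leftmost derivations of a + a * a:
  (1) E ⇒ E + E ⇒ a + E ⇒ a + E * E ⇒ a + a * E ⇒ a + a * a   (tree groups a + (a * a))
  (2) E ⇒ E * E ⇒ E + E * E ⇒ a + E * E ⇒ a + a * E ⇒ a + a * a   (tree groups (a + a) * a)
Two distinct leftmost derivations = two distinct parse trees, so the grammar is ambiguous.

Final answer: Yes - the string 'a + a * a' has two distinct leftmost derivations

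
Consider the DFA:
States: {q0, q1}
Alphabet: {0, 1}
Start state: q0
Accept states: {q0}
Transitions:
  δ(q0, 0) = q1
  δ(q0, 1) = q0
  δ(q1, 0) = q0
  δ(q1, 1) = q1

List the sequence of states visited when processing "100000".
Starting at q0
Read '1': q0 -> q0
Read '0': q0 -> q1
Read '0': q1 -> q0
Read '0': q0 -> q1
Read '0': q1 -> q0
Read '0': q0 -> q1

Final answer: q0 -> q0 -> q1 -> q0 -> q1 -> q0 -> q1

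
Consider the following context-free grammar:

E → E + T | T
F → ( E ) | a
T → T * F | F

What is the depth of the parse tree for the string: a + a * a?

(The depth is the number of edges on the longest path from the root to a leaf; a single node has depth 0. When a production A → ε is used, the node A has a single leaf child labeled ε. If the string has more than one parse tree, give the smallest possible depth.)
The grammar is unambiguous; the parse tree of a + a * a is:
E → E + T at the root (depth 0).
  Left E (depth 1) → T (2) → F (3) → a (4).
  Right T (depth 1) → T * F; that T (2) → F (3) → a (4); F (2) → a (3).
The longest root-to-leaf paths have 4 edges.
Depth = 4.

Final answer: 4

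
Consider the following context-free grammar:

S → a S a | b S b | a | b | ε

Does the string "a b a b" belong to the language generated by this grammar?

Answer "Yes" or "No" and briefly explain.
Every production places the same symbol at both ends (or yields a single symbol / ε), so every derived string is a palindrome. a b a b reversed is b a b a ≠ a b a b, so it is not a palindrome and cannot be derived (already the first step fails: the string starts with a but ends with b, so neither S → a S a nor S → b S b fits).

Final answer: No - no valid derivation exists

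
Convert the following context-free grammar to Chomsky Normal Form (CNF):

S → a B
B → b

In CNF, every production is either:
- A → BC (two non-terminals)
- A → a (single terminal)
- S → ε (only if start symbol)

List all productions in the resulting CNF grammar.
The grammar has no ε-productions or unit productions to eliminate.
S → a B has terminal a in a right-hand side of length ≥ 2: introduce T_a → a and use T_a in place of a.
B → b is already in CNF (single terminal) – keep it.
S → a B becomes S → T_a B.
Resulting CNF grammar (3 productions): T_a → a; B → b; S → T_a B

Final answer: T_a → a; B → b; S → T_a B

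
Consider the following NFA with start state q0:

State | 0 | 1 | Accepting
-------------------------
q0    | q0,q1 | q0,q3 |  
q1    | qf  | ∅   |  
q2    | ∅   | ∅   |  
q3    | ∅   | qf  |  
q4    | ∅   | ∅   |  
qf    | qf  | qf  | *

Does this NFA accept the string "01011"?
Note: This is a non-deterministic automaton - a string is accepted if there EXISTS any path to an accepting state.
Track the set of states the NFA could be in: start {q0}
Read '0': {q0} → {q0, q1}
Read '1': {q0, q1} → {q0, q3}
Read '0': {q0, q3} → {q0, q1}
Read '1': {q0, q1} → {q0, q3}
Read '1': {q0, q3} → {q0, q3, qf}
Final set {q0, q3, qf} contains accepting state(s) {qf} → accepted.

Final answer: Yes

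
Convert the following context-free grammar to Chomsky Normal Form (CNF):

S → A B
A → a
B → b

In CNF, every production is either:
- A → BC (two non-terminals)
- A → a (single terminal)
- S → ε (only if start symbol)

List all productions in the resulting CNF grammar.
The grammar has no ε-productions or unit productions to eliminate.
S → A B is already in CNF (two non-terminals) – keep it.
A → a is already in CNF (single terminal) – keep it.
B → b is already in CNF (single terminal) – keep it.
Resulting CNF grammar (3 productions): A → a; B → b; S → A B

Final answer: A → a; B → b; S → A B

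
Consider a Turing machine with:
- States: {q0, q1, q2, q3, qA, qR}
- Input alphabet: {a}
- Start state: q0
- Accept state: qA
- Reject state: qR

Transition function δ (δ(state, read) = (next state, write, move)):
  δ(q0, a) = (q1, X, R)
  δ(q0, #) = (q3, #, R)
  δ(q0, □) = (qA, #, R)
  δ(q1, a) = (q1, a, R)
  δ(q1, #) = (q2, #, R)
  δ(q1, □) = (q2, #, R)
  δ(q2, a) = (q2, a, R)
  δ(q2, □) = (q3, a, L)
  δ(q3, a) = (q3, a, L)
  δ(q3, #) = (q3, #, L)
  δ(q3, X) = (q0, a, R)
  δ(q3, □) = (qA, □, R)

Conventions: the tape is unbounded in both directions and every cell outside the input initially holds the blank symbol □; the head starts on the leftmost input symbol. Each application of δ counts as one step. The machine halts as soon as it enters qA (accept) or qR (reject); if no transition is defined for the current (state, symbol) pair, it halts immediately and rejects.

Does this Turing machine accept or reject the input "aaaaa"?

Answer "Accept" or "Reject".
Trace (configuration after each step, as tape_left[state]tape_right with head position):
Step 0: [q0]aaaaa (head at position 0)
Step 1: X[q1]aaaa (head 1)
Step 2: Xa[q1]aaa (head 2)
Step 3: Xaa[q1]aa (head 3)
Step 4: Xaaa[q1]a (head 4)
Step 5: Xaaaa[q1]□ (head 5)
Step 6: Xaaaa#[q2]□ (head 6)
Step 7: Xaaaa[q3]#a (head 5)
Step 8: Xaaa[q3]a#a (head 4)
Step 9: Xaa[q3]aa#a (head 3)
Step 10: Xa[q3]aaa#a (head 2)
Step 11: X[q3]aaaa#a (head 1)
Step 12: [q3]Xaaaa#a (head 0)
Step 13: a[q0]aaaa#a (head 1)
Step 14: aX[q1]aaa#a (head 2)
Step 15: aXa[q1]aa#a (head 3)
Step 16: aXaa[q1]a#a (head 4)
Step 17: aXaaa[q1]#a (head 5)
Step 18: aXaaa#[q2]a (head 6)
Step 19: aXaaa#a[q2]□ (head 7)
Step 20: aXaaa#[q3]aa (head 6)
Step 21: aXaaa[q3]#aa (head 5)
Step 22: aXaa[q3]a#aa (head 4)
Step 23: aXa[q3]aa#aa (head 3)
Step 24: aX[q3]aaa#aa (head 2)
Step 25: a[q3]Xaaa#aa (head 1)
Step 26: aa[q0]aaa#aa (head 2)
Step 27: aaX[q1]aa#aa (head 3)
Step 28: aaXa[q1]a#aa (head 4)
Step 29: aaXaa[q1]#aa (head 5)
Step 30: aaXaa#[q2]aa (head 6)
Step 31: aaXaa#a[q2]a (head 7)
Step 32: aaXaa#aa[q2]□ (head 8)
Step 33: aaXaa#a[q3]aa (head 7)
Step 34: aaXaa#[q3]aaa (head 6)
Step 35: aaXaa[q3]#aaa (head 5)
Step 36: aaXa[q3]a#aaa (head 4)
Step 37: aaX[q3]aa#aaa (head 3)
Step 38: aa[q3]Xaa#aaa (head 2)
Step 39: aaa[q0]aa#aaa (head 3)
Step 40: aaaX[q1]a#aaa (head 4)
Step 41: aaaXa[q1]#aaa (head 5)
Step 42: aaaXa#[q2]aaa (head 6)
Step 43: aaaXa#a[q2]aa (head 7)
Step 44: aaaXa#aa[q2]a (head 8)
Step 45: aaaXa#aaa[q2]□ (head 9)
Step 46: aaaXa#aa[q3]aa (head 8)
Step 47: aaaXa#a[q3]aaa (head 7)
Step 48: aaaXa#[q3]aaaa (head 6)
Step 49: aaaXa[q3]#aaaa (head 5)
Step 50: aaaX[q3]a#aaaa (head 4)
Step 51: aaa[q3]Xa#aaaa (head 3)
Step 52: aaaa[q0]a#aaaa (head 4)
Step 53: aaaaX[q1]#aaaa (head 5)
Step 54: aaaaX#[q2]aaaa (head 6)
Step 55: aaaaX#a[q2]aaa (head 7)
Step 56: aaaaX#aa[q2]aa (head 8)
Step 57: aaaaX#aaa[q2]a (head 9)
Step 58: aaaaX#aaaa[q2]□ (head 10)
Step 59: aaaaX#aaa[q3]aa (head 9)
Step 60: aaaaX#aa[q3]aaa (head 8)
Step 61: aaaaX#a[q3]aaaa (head 7)
Step 62: aaaaX#[q3]aaaaa (head 6)
Step 63: aaaaX[q3]#aaaaa (head 5)
Step 64: aaaa[q3]X#aaaaa (head 4)
Step 65: aaaaa[q0]#aaaaa (head 5)
Step 66: aaaaa#[q3]aaaaa (head 6)
Step 67: aaaaa[q3]#aaaaa (head 5)
Step 68: aaaa[q3]a#aaaaa (head 4)
Step 69: aaa[q3]aa#aaaaa (head 3)
Step 70: aa[q3]aaa#aaaaa (head 2)
Step 71: a[q3]aaaa#aaaaa (head 1)
Step 72: [q3]aaaaa#aaaaa (head 0)
Step 73: [q3]□aaaaa#aaaaa (head -1)
Step 74: □[qA]aaaaa#aaaaa (head 0)
The machine is in qA, so it halts and accepts.

Final answer: Accept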